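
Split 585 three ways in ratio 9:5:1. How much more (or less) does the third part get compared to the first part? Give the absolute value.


Total parts = 9 + 5 + 1 = 15
Value per part = 585 / 15 = 39
Shares: 9*39=351, 5*39=195, 1*39=39
Third share = 39, first share = 351
Difference = |39 - 351| = 312

312


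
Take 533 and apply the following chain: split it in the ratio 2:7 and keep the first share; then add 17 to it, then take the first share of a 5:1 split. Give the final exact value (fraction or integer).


Start with 533.
Step 1: Split 2:7, first share = 533 * 2/9 = 1066/9
Step 2: Add 17: 1066/9+17=1219/9; split 5:1 first = 1219/9*5/6 = 6095/54
Final result = 6095/54

6095/54


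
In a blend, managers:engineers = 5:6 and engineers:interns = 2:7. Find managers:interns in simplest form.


Given a:b = 5:6 and b:c = 2:7
Make b consistent. Multiply first ratio by 2: a:b = 10:12
Multiply second ratio by 6: b:c = 12:42
Now b = 12 in both, so a:b:c = 10:12:42
Therefore a:c = 10:42
Simplify by GCD: a:c = 5:21

5:21


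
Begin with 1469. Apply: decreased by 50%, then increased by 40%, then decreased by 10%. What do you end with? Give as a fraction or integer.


Start: 1469
Step 1: decrease by 50% => multiply by 50/100
  1469 * 50/100 = 1469/2
Step 2: increase by 40% => multiply by 140/100
  1469/2 * 140/100 = 10283/10
Step 3: decrease by 10% => multiply by 90/100
  10283/10 * 90/100 = 92547/100
Final value = 92547/100

92547/100


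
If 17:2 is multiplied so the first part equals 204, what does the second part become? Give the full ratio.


Original ratio: 17:2
First term target: 204
Scale factor = 204 / 17 = 12
Multiply second term: 2 * 12 = 24
Equivalent ratio = 204:24

204:24


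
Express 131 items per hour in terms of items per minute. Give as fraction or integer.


Converting from per hour to per minute
Rate = 131 items per hour
Divide by 60: 131/60
= 131/60 items per minute

131/60


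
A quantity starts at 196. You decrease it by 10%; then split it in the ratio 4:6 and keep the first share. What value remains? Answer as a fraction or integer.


Start with 196.
Step 1: Decrease by 10%: 196 * 90/100 = 882/5
Step 2: Split 4:6, first share = 882/5 * 4/10 = 1764/25
Final result = 1764/25

1764/25


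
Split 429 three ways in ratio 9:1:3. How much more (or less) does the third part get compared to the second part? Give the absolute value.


Total parts = 9 + 1 + 3 = 13
Value per part = 429 / 13 = 33
Shares: 9*33=297, 1*33=33, 3*33=99
Third share = 99, second share = 33
Difference = |99 - 33| = 66

66


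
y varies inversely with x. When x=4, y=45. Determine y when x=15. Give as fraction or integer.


Inverse proportion: y = k/x
Find k: k = 4 * 45 = 180
Compute y at x=15: y = 180/15
y = 12

12


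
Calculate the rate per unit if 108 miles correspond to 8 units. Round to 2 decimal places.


Total miles = 108
Number of units = 8
Unit rate = 108 / 8
= 13.50 miles per unit

13.50


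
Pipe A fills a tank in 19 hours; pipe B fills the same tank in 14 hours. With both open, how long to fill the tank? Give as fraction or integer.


Rate of A = 1/19 job per hour
Rate of B = 1/14 job per hour
Combined rate = 1/19 + 1/14
Find common denominator: (14 + 19)/(19*14) = 33/266
Combined rate = 33/266 job per hour
Time together = 1 / (33/266) = 266/33 hours

266/33


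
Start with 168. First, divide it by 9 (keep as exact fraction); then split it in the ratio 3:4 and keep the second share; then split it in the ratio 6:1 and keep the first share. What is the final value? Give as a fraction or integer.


Start with 168.
Step 1: Divide by 9: 168 / 9 = 56/3
Step 2: Split 3:4, second share = 56/3 * 4/7 = 32/3
Step 3: Split 6:1, first share = 32/3 * 6/7 = 64/7
Final result = 64/7

64/7


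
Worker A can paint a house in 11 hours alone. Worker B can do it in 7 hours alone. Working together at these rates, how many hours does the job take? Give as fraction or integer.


Rate of A = 1/11 job per hour
Rate of B = 1/7 job per hour
Combined rate = 1/11 + 1/7
Find common denominator: (7 + 11)/(11*7) = 18/77
Combined rate = 18/77 job per hour
Time together = 1 / (18/77) = 77/18 hours

77/18


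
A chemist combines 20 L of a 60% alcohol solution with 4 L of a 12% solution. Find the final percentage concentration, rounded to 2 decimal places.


Solute in mixture 1 = 60% of 20 L = 20*60/100 = 12 L
Solute in mixture 2 = 12% of 4 L = 4*12/100 = 12/25 L
Total solute = 12 + 12/25 = 312/25 L
Total volume = 20 + 4 = 24 L
Final concentration = 312/25/24 * 100 = 52.00%

52.00


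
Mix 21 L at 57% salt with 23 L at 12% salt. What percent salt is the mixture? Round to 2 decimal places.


Solute in mixture 1 = 57% of 21 L = 21*57/100 = 1197/100 L
Solute in mixture 2 = 12% of 23 L = 23*12/100 = 69/25 L
Total solute = 1197/100 + 69/25 = 1473/100 L
Total volume = 21 + 23 = 44 L
Final concentration = 1473/100/44 * 100 = 33.48%

33.48


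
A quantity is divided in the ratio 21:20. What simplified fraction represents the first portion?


Total parts = 21 + 20 = 41
First part fraction = 21/41
Simplify: 21/41 = 21/41

21/41


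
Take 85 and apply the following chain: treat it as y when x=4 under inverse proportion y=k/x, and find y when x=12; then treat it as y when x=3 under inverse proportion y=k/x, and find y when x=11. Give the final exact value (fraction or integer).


Start with 85.
Step 1: Inverse prop: k = (85)*4; new y = k/12 = 85*4/12 = 85/3
Step 2: Inverse prop: k = (85/3)*3; new y = k/11 = 85/3*3/11 = 85/11
Final result = 85/11

85/11


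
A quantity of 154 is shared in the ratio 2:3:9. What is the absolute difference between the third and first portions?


Total parts = 2 + 3 + 9 = 14
Value per part = 154 / 14 = 11
Shares: 2*11=22, 3*11=33, 9*11=99
Third share = 99, first share = 22
Difference = |99 - 22| = 77

77


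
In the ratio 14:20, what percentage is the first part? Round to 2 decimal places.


Total parts = 14 + 20 = 34
First part fraction = 14/34
Percentage = (14/34) * 100
= 0.411765 * 100
= 41.18%

41.18


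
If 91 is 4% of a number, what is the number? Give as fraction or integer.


Given: 91 is 4% of the whole
Set up: 91 = 4/100 * whole
whole = 91 * 100 / 4
whole = 9100 / 4
whole = 2275

2275


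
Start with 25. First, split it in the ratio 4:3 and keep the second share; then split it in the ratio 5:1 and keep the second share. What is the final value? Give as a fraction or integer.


Start with 25.
Step 1: Split 4:3, second share = 25 * 3/7 = 75/7
Step 2: Split 5:1, second share = 75/7 * 1/6 = 25/14
Final result = 25/14

25/14


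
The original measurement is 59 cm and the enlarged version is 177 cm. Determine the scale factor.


Original length = 59 cm
Scaled length = 177 cm
Scale factor = 177 / 59
= 3

3


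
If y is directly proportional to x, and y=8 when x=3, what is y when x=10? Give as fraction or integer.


Direct proportion: y = kx
Find k: k = 8/3 = 8/3
Compute y at x=10: y = 8/3 * 10
y = 80/3

80/3


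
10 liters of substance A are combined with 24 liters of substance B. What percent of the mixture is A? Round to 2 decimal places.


Volume of A = 10 L
Volume of B = 24 L
Total volume = 10 + 24 = 34 L
Percentage of A = (10/34) * 100
= 29.41%

29.41


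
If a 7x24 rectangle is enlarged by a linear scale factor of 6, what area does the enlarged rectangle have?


Original dimensions: 7 x 24
Enlargement factor = 6
New width = 7 * 6 = 42
New height = 24 * 6 = 144
New area = 42 * 144 = 6048

6048


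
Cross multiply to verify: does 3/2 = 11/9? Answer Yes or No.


Cross multiply to check 3/2 = 11/9
Left cross product: 3 * 9 = 27
Right cross product: 2 * 11 = 22
27 != 22
Not equal, so proportions differ => No

No


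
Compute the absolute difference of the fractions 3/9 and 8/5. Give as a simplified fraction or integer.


Simplify: 3/9 = 1/3 and 8/5 = 8/5
Find common denominator: LCD = 15
Convert: 5/15 and 24/15
Difference = |5 - 24|/15 = 19/15
Simplified = 19/15

19/15


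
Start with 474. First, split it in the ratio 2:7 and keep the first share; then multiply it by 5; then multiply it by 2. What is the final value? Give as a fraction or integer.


Start with 474.
Step 1: Split 2:7, first share = 474 * 2/9 = 316/3
Step 2: Multiply by 5: 316/3 * 5 = 1580/3
Step 3: Multiply by 2: 1580/3 * 2 = 3160/3
Final result = 3160/3

3160/3


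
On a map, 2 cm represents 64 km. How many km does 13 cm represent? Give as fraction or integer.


Map scale: 2 cm = 64 km
Measured distance on map = 13 cm
Set up proportion: 13 * 64 / 2
= 832 / 2
= 416 km

416


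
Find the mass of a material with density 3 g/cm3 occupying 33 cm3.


Using mass = density * volume
Density = 3 g/cm3
Volume = 33 cm3
Mass = 3 * 33
= 99 g

99


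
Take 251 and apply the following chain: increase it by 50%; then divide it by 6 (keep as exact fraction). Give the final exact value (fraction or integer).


Start with 251.
Step 1: Increase by 50%: 251 * 150/100 = 753/2
Step 2: Divide by 6: 753/2 / 6 = 251/4
Final result = 251/4

251/4


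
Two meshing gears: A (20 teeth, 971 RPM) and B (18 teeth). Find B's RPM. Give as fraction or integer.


Gear ratio: teeth_A * RPM_A = teeth_B * RPM_B
20 * 971 = 18 * RPM_B
19420 = 18 * RPM_B
RPM_B = 19420 / 18
RPM_B = 9710/9

9710/9


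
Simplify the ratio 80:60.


Find GCD(80, 60)
GCD = 20
Divide both by 20: 80/20 = 4, 60/20 = 3
Simplified ratio = 4:3

4:3


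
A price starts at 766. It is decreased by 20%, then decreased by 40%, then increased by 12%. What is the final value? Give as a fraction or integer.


Start: 766
Step 1: decrease by 20% => multiply by 80/100
  766 * 80/100 = 3064/5
Step 2: decrease by 40% => multiply by 60/100
  3064/5 * 60/100 = 9192/25
Step 3: increase by 12% => multiply by 112/100
  9192/25 * 112/100 = 257376/625
Final value = 257376/625

257376/625


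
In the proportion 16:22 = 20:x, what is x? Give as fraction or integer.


Setting up: 16/22 = 20/x
Cross multiply: 16 * x = 22 * 20
16x = 440
x = 440/16
x = 55/2

55/2


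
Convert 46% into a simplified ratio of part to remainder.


Part = 46%, Remainder = 54%
Ratio = 46:54
GCD(46, 54) = 2
Simplify: 23:27 = 23:27

23:27


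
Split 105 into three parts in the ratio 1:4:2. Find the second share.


Ratio = 1:4:2
Total parts = 1 + 4 + 2 = 7
Value per part = 105 / 7 = 15
First share = 1 * 15 = 15
Middle share = 4 * 15 = 60
Third share = 2 * 15 = 30

60


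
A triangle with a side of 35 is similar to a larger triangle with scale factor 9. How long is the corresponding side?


Similar triangles have proportional sides
Scale factor = 9
Smaller side = 35
Corresponding larger side = 35 * 9
= 315

315


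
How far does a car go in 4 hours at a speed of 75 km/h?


Using distance = speed * time
Speed = 75 km/h
Time = 4 hours
Distance = 75 * 4
= 300 km

300


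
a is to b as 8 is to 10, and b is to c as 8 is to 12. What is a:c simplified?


Given a:b = 8:10 and b:c = 8:12
Make b consistent. Multiply first ratio by 8: a:b = 64:80
Multiply second ratio by 10: b:c = 80:120
Now b = 80 in both, so a:b:c = 64:80:120
Therefore a:c = 64:120
Simplify by GCD: a:c = 8:15

8:15


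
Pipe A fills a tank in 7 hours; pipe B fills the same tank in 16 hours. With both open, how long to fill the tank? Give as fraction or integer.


Rate of A = 1/7 job per hour
Rate of B = 1/16 job per hour
Combined rate = 1/7 + 1/16
Find common denominator: (16 + 7)/(7*16) = 23/112
Combined rate = 23/112 job per hour
Time together = 1 / (23/112) = 112/23 hours

112/23


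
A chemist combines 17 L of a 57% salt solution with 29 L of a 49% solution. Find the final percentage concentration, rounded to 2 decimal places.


Solute in mixture 1 = 57% of 17 L = 17*57/100 = 969/100 L
Solute in mixture 2 = 49% of 29 L = 29*49/100 = 1421/100 L
Total solute = 969/100 + 1421/100 = 239/10 L
Total volume = 17 + 29 = 46 L
Final concentration = 239/10/46 * 100 = 51.96%

51.96


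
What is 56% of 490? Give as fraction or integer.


Compute 56% of 490
Convert percentage: 56% = 56/100
Multiply: 490 * 56/100
= 27440/100
= 1372/5

1372/5


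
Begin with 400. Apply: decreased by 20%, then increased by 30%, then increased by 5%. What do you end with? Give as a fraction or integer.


Start: 400
Step 1: decrease by 20% => multiply by 80/100
  400 * 80/100 = 320
Step 2: increase by 30% => multiply by 130/100
  320 * 130/100 = 416
Step 3: increase by 5% => multiply by 105/100
  416 * 105/100 = 2184/5
Final value = 2184/5

2184/5


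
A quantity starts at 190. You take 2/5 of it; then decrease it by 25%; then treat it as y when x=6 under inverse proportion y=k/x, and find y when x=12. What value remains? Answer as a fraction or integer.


Start with 190.
Step 1: Take 2/5: 190 * 2/5 = 76
Step 2: Decrease by 25%: 76 * 75/100 = 57
Step 3: Inverse prop: k = (57)*6; new y = k/12 = 57*6/12 = 57/2
Final result = 57/2

57/2


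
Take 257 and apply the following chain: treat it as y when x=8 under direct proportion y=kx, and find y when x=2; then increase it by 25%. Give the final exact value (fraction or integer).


Start with 257.
Step 1: Direct prop: k = (257)/8; new y = k*2 = 257*2/8 = 257/4
Step 2: Increase by 25%: 257/4 * 125/100 = 1285/16
Final result = 1285/16

1285/16


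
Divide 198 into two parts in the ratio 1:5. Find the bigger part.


Total parts = 1 + 5 = 6
Value per part = 198 / 6 = 33
First share = 1 * 33 = 33
Second share = 5 * 33 = 165
Larger share = 165

165


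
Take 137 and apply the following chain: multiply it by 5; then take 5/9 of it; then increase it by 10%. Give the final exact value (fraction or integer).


Start with 137.
Step 1: Multiply by 5: 137 * 5 = 685
Step 2: Take 5/9: 685 * 5/9 = 3425/9
Step 3: Increase by 10%: 3425/9 * 110/100 = 7535/18
Final result = 7535/18

7535/18


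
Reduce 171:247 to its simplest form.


Find GCD(171, 247)
GCD = 19
Divide both by 19: 171/19 = 9, 247/19 = 13
Simplified ratio = 9:13

9:13


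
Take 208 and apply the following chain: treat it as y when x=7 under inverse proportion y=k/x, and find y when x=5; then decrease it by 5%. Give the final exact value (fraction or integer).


Start with 208.
Step 1: Inverse prop: k = (208)*7; new y = k/5 = 208*7/5 = 1456/5
Step 2: Decrease by 5%: 1456/5 * 95/100 = 6916/25
Final result = 6916/25

6916/25


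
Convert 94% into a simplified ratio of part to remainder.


Part = 94%, Remainder = 6%
Ratio = 94:6
GCD(94, 6) = 2
Simplify: 47:3 = 47:3

47:3


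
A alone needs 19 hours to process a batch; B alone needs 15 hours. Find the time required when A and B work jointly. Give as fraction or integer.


Rate of A = 1/19 job per hour
Rate of B = 1/15 job per hour
Combined rate = 1/19 + 1/15
Find common denominator: (15 + 19)/(19*15) = 34/285
Combined rate = 34/285 job per hour
Time together = 1 / (34/285) = 285/34 hours

285/34


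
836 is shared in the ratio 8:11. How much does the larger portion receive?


Total parts = 8 + 11 = 19
Value per part = 836 / 19 = 44
First share = 8 * 44 = 352
Second share = 11 * 44 = 484
Larger share = 484

484


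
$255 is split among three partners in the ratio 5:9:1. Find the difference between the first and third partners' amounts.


Total parts = 5 + 9 + 1 = 15
Value per part = 255 / 15 = 17
Shares: 5*17=85, 9*17=153, 1*17=17
First share = 85, third share = 17
Difference = |85 - 17| = 68

68


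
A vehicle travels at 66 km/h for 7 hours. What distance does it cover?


Using distance = speed * time
Speed = 66 km/h
Time = 7 hours
Distance = 66 * 7
= 462 km

462


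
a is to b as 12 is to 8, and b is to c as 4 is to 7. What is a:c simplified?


Given a:b = 12:8 and b:c = 4:7
Make b consistent. Multiply first ratio by 4: a:b = 48:32
Multiply second ratio by 8: b:c = 32:56
Now b = 32 in both, so a:b:c = 48:32:56
Therefore a:c = 48:56
Simplify by GCD: a:c = 6:7

6:7


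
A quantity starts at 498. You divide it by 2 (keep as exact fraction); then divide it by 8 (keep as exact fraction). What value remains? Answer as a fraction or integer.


Start with 498.
Step 1: Divide by 2: 498 / 2 = 249
Step 2: Divide by 8: 249 / 8 = 249/8
Final result = 249/8

249/8


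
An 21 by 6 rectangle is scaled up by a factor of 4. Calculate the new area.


Original dimensions: 21 x 6
Enlargement factor = 4
New width = 21 * 4 = 84
New height = 6 * 4 = 24
New area = 84 * 24 = 2016

2016


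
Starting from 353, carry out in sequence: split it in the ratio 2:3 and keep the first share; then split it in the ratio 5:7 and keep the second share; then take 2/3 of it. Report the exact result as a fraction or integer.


Start with 353.
Step 1: Split 2:3, first share = 353 * 2/5 = 706/5
Step 2: Split 5:7, second share = 706/5 * 7/12 = 2471/30
Step 3: Take 2/3: 2471/30 * 2/3 = 2471/45
Final result = 2471/45

2471/45


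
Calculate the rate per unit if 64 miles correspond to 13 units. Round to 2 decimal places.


Total miles = 64
Number of units = 13
Unit rate = 64 / 13
= 4.92 miles per unit

4.92


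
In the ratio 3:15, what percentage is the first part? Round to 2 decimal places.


Total parts = 3 + 15 = 18
First part fraction = 3/18
Percentage = (3/18) * 100
= 0.166667 * 100
= 16.67%

16.67


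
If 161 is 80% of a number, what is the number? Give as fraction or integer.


Given: 161 is 80% of the whole
Set up: 161 = 80/100 * whole
whole = 161 * 100 / 80
whole = 16100 / 80
whole = 805/4

805/4


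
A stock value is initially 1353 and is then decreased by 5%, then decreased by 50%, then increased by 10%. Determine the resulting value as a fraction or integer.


Start: 1353
Step 1: decrease by 5% => multiply by 95/100
  1353 * 95/100 = 25707/20
Step 2: decrease by 50% => multiply by 50/100
  25707/20 * 50/100 = 25707/40
Step 3: increase by 10% => multiply by 110/100
  25707/40 * 110/100 = 282777/400
Final value = 282777/400

282777/400


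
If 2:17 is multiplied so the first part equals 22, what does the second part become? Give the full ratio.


Original ratio: 2:17
First term target: 22
Scale factor = 22 / 2 = 11
Multiply second term: 17 * 11 = 187
Equivalent ratio = 22:187

22:187


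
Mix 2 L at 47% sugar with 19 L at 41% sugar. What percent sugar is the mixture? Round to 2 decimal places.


Solute in mixture 1 = 47% of 2 L = 2*47/100 = 47/50 L
Solute in mixture 2 = 41% of 19 L = 19*41/100 = 779/100 L
Total solute = 47/50 + 779/100 = 873/100 L
Total volume = 2 + 19 = 21 L
Final concentration = 873/100/21 * 100 = 41.57%

41.57


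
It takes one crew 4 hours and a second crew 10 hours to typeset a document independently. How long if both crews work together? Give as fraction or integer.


Rate of A = 1/4 job per hour
Rate of B = 1/10 job per hour
Combined rate = 1/4 + 1/10
Find common denominator: (10 + 4)/(4*10) = 14/40
Combined rate = 7/20 job per hour
Time together = 1 / (7/20) = 20/7 hours

20/7


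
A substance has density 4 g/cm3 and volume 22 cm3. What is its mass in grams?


Using mass = density * volume
Density = 4 g/cm3
Volume = 22 cm3
Mass = 4 * 22
= 88 g

88


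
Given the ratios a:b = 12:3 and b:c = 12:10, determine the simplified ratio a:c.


Given a:b = 12:3 and b:c = 12:10
Make b consistent. Multiply first ratio by 12: a:b = 144:36
Multiply second ratio by 3: b:c = 36:30
Now b = 36 in both, so a:b:c = 144:36:30
Therefore a:c = 144:30
Simplify by GCD: a:c = 24:5

24:5


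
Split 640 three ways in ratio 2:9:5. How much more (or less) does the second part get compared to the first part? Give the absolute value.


Total parts = 2 + 9 + 5 = 16
Value per part = 640 / 16 = 40
Shares: 2*40=80, 9*40=360, 5*40=200
Second share = 360, first share = 80
Difference = |360 - 80| = 280

280


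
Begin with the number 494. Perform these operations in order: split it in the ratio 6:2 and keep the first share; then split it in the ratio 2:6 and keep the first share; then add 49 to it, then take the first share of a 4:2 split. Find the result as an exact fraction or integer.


Start with 494.
Step 1: Split 6:2, first share = 494 * 6/8 = 741/2
Step 2: Split 2:6, first share = 741/2 * 2/8 = 741/8
Step 3: Add 49: 741/8+49=1133/8; split 4:2 first = 1133/8*4/6 = 1133/12
Final result = 1133/12

1133/12


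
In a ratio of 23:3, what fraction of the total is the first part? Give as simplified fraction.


Total parts = 23 + 3 = 26
First part fraction = 23/26
Simplify: 23/26 = 23/26

23/26


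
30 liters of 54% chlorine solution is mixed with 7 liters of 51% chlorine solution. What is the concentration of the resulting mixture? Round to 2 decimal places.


Solute in mixture 1 = 54% of 30 L = 30*54/100 = 81/5 L
Solute in mixture 2 = 51% of 7 L = 7*51/100 = 357/100 L
Total solute = 81/5 + 357/100 = 1977/100 L
Total volume = 30 + 7 = 37 L
Final concentration = 1977/100/37 * 100 = 53.43%

53.43


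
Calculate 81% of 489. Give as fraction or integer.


Compute 81% of 489
Convert percentage: 81% = 81/100
Multiply: 489 * 81/100
= 39609/100
= 39609/100

39609/100


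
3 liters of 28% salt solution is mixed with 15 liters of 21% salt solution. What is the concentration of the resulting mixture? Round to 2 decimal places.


Solute in mixture 1 = 28% of 3 L = 3*28/100 = 21/25 L
Solute in mixture 2 = 21% of 15 L = 15*21/100 = 63/20 L
Total solute = 21/25 + 63/20 = 399/100 L
Total volume = 3 + 15 = 18 L
Final concentration = 399/100/18 * 100 = 22.17%

22.17


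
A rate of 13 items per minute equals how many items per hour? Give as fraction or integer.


Converting from per minute to per hour
Rate = 13 items per minute
Multiply by 60: 13 * 60
= 780 items per hour

780


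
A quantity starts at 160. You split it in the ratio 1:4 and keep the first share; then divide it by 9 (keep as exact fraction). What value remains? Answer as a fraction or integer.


Start with 160.
Step 1: Split 1:4, first share = 160 * 1/5 = 32
Step 2: Divide by 9: 32 / 9 = 32/9
Final result = 32/9

32/9


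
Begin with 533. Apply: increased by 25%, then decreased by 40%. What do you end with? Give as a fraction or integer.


Start: 533
Step 1: increase by 25% => multiply by 125/100
  533 * 125/100 = 2665/4
Step 2: decrease by 40% => multiply by 60/100
  2665/4 * 60/100 = 1599/4
Final value = 1599/4

1599/4


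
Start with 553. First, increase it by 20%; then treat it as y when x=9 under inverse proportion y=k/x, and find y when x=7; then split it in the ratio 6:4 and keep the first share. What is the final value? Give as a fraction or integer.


Start with 553.
Step 1: Increase by 20%: 553 * 120/100 = 3318/5
Step 2: Inverse prop: k = (3318/5)*9; new y = k/7 = 3318/5*9/7 = 4266/5
Step 3: Split 6:4, first share = 4266/5 * 6/10 = 12798/25
Final result = 12798/25

12798/25


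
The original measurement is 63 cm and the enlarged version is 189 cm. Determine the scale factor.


Original length = 63 cm
Scaled length = 189 cm
Scale factor = 189 / 63
= 3

3


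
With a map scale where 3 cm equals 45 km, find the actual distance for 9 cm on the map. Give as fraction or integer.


Map scale: 3 cm = 45 km
Measured distance on map = 9 cm
Set up proportion: 9 * 45 / 3
= 405 / 3
= 135 km

135


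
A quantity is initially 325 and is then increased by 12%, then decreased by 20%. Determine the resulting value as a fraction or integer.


Start: 325
Step 1: increase by 12% => multiply by 112/100
  325 * 112/100 = 364
Step 2: decrease by 20% => multiply by 80/100
  364 * 80/100 = 1456/5
Final value = 1456/5

1456/5


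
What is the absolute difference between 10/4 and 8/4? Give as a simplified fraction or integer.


Simplify: 10/4 = 5/2 and 8/4 = 2
Find common denominator: LCD = 2
Convert: 5/2 and 4/2
Difference = |5 - 4|/2 = 1/2
Simplified = 1/2

1/2


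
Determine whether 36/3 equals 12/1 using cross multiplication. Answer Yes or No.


Cross multiply to check 36/3 = 12/1
Left cross product: 36 * 1 = 36
Right cross product: 3 * 12 = 36
36 = 36
Equal, so proportions match => Yes

Yes


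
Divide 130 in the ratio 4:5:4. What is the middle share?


Ratio = 4:5:4
Total parts = 4 + 5 + 4 = 13
Value per part = 130 / 13 = 10
First share = 4 * 10 = 40
Middle share = 5 * 10 = 50
Third share = 4 * 10 = 40

50


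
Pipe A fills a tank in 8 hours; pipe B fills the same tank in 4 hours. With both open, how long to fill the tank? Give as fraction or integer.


Rate of A = 1/8 job per hour
Rate of B = 1/4 job per hour
Combined rate = 1/8 + 1/4
Find common denominator: (4 + 8)/(8*4) = 12/32
Combined rate = 3/8 job per hour
Time together = 1 / (3/8) = 8/3 hours

8/3


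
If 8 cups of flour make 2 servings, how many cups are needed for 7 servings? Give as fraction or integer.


Original: 8 cups for 2 servings
Target servings = 7
Scaling factor = 7/2
New amount = 8 * 7/2
= 56/2
= 28 cups

28


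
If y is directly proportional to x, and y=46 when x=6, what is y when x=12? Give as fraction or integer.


Direct proportion: y = kx
Find k: k = 46/6 = 23/3
Compute y at x=12: y = 23/3 * 12
y = 92

92


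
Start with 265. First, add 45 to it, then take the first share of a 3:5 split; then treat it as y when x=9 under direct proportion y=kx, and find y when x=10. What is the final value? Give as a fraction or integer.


Start with 265.
Step 1: Add 45: 265+45=310; split 3:5 first = 310*3/8 = 465/4
Step 2: Direct prop: k = (465/4)/9; new y = k*10 = 465/4*10/9 = 775/6
Final result = 775/6

775/6


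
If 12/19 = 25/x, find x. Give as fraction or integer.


Setting up: 12/19 = 25/x
Cross multiply: 12 * x = 19 * 25
12x = 475
x = 475/12
x = 475/12

475/12


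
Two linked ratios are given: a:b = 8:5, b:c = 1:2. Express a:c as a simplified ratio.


Given a:b = 8:5 and b:c = 1:2
Make b consistent. Multiply first ratio by 1: a:b = 8:5
Multiply second ratio by 5: b:c = 5:10
Now b = 5 in both, so a:b:c = 8:5:10
Therefore a:c = 8:10
Simplify by GCD: a:c = 4:5

4:5


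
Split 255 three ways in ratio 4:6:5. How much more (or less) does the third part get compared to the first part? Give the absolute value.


Total parts = 4 + 6 + 5 = 15
Value per part = 255 / 15 = 17
Shares: 4*17=68, 6*17=102, 5*17=85
Third share = 85, first share = 68
Difference = |85 - 68| = 17

17


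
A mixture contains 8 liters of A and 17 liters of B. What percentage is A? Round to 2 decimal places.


Volume of A = 8 L
Volume of B = 17 L
Total volume = 8 + 17 = 25 L
Percentage of A = (8/25) * 100
= 32.00%

32.00


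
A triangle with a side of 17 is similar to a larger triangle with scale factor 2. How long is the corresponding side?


Similar triangles have proportional sides
Scale factor = 2
Smaller side = 17
Corresponding larger side = 17 * 2
= 34

34


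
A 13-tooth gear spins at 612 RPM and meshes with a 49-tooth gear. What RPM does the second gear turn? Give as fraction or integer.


Gear ratio: teeth_A * RPM_A = teeth_B * RPM_B
13 * 612 = 49 * RPM_B
7956 = 49 * RPM_B
RPM_B = 7956 / 49
RPM_B = 7956/49

7956/49


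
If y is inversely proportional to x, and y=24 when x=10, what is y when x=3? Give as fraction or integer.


Inverse proportion: y = k/x
Find k: k = 10 * 24 = 240
Compute y at x=3: y = 240/3
y = 80

80


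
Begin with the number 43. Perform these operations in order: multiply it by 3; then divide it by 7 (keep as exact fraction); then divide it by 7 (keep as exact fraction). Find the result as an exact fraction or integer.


Start with 43.
Step 1: Multiply by 3: 43 * 3 = 129
Step 2: Divide by 7: 129 / 7 = 129/7
Step 3: Divide by 7: 129/7 / 7 = 129/49
Final result = 129/49

129/49


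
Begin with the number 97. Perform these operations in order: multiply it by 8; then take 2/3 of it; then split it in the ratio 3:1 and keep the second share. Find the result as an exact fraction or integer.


Start with 97.
Step 1: Multiply by 8: 97 * 8 = 776
Step 2: Take 2/3: 776 * 2/3 = 1552/3
Step 3: Split 3:1, second share = 1552/3 * 1/4 = 388/3
Final result = 388/3

388/3


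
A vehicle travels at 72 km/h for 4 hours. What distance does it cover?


Using distance = speed * time
Speed = 72 km/h
Time = 4 hours
Distance = 72 * 4
= 288 km

288


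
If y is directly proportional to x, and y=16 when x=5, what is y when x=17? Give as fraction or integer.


Direct proportion: y = kx
Find k: k = 16/5 = 16/5
Compute y at x=17: y = 16/5 * 17
y = 272/5

272/5


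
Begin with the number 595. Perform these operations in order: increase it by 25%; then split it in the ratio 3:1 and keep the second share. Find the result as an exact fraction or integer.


Start with 595.
Step 1: Increase by 25%: 595 * 125/100 = 2975/4
Step 2: Split 3:1, second share = 2975/4 * 1/4 = 2975/16
Final result = 2975/16

2975/16


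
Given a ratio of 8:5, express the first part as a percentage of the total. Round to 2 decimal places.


Total parts = 8 + 5 = 13
First part fraction = 8/13
Percentage = (8/13) * 100
= 0.615385 * 100
= 61.54%

61.54


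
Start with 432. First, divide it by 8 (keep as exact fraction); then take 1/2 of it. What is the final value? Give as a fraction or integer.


Start with 432.
Step 1: Divide by 8: 432 / 8 = 54
Step 2: Take 1/2: 54 * 1/2 = 27
Final result = 27

27


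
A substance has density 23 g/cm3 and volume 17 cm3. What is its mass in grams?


Using mass = density * volume
Density = 23 g/cm3
Volume = 17 cm3
Mass = 23 * 17
= 391 g

391


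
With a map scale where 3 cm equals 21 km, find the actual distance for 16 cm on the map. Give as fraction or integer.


Map scale: 3 cm = 21 km
Measured distance on map = 16 cm
Set up proportion: 16 * 21 / 3
= 336 / 3
= 112 km

112


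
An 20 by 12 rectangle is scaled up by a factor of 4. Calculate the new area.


Original dimensions: 20 x 12
Enlargement factor = 4
New width = 20 * 4 = 80
New height = 12 * 4 = 48
New area = 80 * 48 = 3840

3840


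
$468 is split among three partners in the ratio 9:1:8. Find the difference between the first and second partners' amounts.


Total parts = 9 + 1 + 8 = 18
Value per part = 468 / 18 = 26
Shares: 9*26=234, 1*26=26, 8*26=208
First share = 234, second share = 26
Difference = |234 - 26| = 208

208


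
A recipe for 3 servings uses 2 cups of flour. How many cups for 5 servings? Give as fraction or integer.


Original: 2 cups for 3 servings
Target servings = 5
Scaling factor = 5/3
New amount = 2 * 5/3
= 10/3
= 10/3 cups

10/3


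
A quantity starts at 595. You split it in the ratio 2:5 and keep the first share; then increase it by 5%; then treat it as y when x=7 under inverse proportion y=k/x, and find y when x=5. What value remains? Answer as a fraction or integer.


Start with 595.
Step 1: Split 2:5, first share = 595 * 2/7 = 170
Step 2: Increase by 5%: 170 * 105/100 = 357/2
Step 3: Inverse prop: k = (357/2)*7; new y = k/5 = 357/2*7/5 = 2499/10
Final result = 2499/10

2499/10


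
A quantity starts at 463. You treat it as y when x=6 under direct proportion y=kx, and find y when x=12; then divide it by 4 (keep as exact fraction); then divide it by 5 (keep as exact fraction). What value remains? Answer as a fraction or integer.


Start with 463.
Step 1: Direct prop: k = (463)/6; new y = k*12 = 463*12/6 = 926
Step 2: Divide by 4: 926 / 4 = 463/2
Step 3: Divide by 5: 463/2 / 5 = 463/10
Final result = 463/10

463/10


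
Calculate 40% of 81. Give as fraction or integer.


Compute 40% of 81
Convert percentage: 40% = 40/100
Multiply: 81 * 40/100
= 3240/100
= 162/5

162/5


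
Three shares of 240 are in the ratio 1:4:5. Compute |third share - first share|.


Total parts = 1 + 4 + 5 = 10
Value per part = 240 / 10 = 24
Shares: 1*24=24, 4*24=96, 5*24=120
Third share = 120, first share = 24
Difference = |120 - 24| = 96

96


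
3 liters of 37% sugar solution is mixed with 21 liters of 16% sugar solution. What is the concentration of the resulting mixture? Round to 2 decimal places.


Solute in mixture 1 = 37% of 3 L = 3*37/100 = 111/100 L
Solute in mixture 2 = 16% of 21 L = 21*16/100 = 84/25 L
Total solute = 111/100 + 84/25 = 447/100 L
Total volume = 3 + 21 = 24 L
Final concentration = 447/100/24 * 100 = 18.63%

18.63


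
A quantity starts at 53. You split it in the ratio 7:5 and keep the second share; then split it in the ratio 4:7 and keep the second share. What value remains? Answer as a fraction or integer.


Start with 53.
Step 1: Split 7:5, second share = 53 * 5/12 = 265/12
Step 2: Split 4:7, second share = 265/12 * 7/11 = 1855/132
Final result = 1855/132

1855/132


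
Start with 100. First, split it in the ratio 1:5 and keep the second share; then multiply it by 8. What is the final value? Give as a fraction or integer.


Start with 100.
Step 1: Split 1:5, second share = 100 * 5/6 = 250/3
Step 2: Multiply by 8: 250/3 * 8 = 2000/3
Final result = 2000/3

2000/3


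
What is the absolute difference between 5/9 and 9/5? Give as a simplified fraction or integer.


Simplify: 5/9 = 5/9 and 9/5 = 9/5
Find common denominator: LCD = 45
Convert: 25/45 and 81/45
Difference = |25 - 81|/45 = 56/45
Simplified = 56/45

56/45


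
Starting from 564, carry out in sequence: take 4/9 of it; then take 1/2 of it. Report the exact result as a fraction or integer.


Start with 564.
Step 1: Take 4/9: 564 * 4/9 = 752/3
Step 2: Take 1/2: 752/3 * 1/2 = 376/3
Final result = 376/3

376/3


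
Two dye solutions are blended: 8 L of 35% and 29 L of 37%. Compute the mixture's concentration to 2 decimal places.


Solute in mixture 1 = 35% of 8 L = 8*35/100 = 14/5 L
Solute in mixture 2 = 37% of 29 L = 29*37/100 = 1073/100 L
Total solute = 14/5 + 1073/100 = 1353/100 L
Total volume = 8 + 29 = 37 L
Final concentration = 1353/100/37 * 100 = 36.57%

36.57


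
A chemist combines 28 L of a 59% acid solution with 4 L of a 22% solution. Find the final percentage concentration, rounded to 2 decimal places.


Solute in mixture 1 = 59% of 28 L = 28*59/100 = 413/25 L
Solute in mixture 2 = 22% of 4 L = 4*22/100 = 22/25 L
Total solute = 413/25 + 22/25 = 87/5 L
Total volume = 28 + 4 = 32 L
Final concentration = 87/5/32 * 100 = 54.38%

54.38


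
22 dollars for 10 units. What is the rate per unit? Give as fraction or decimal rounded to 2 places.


Total dollars = 22
Number of units = 10
Unit rate = 22 / 10
= 2.20 dollars per unit

2.20


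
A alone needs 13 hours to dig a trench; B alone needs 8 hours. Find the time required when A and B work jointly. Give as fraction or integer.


Rate of A = 1/13 job per hour
Rate of B = 1/8 job per hour
Combined rate = 1/13 + 1/8
Find common denominator: (8 + 13)/(13*8) = 21/104
Combined rate = 21/104 job per hour
Time together = 1 / (21/104) = 104/21 hours

104/21


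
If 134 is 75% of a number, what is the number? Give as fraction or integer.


Given: 134 is 75% of the whole
Set up: 134 = 75/100 * whole
whole = 134 * 100 / 75
whole = 13400 / 75
whole = 536/3

536/3


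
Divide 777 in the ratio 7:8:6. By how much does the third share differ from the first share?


Total parts = 7 + 8 + 6 = 21
Value per part = 777 / 21 = 37
Shares: 7*37=259, 8*37=296, 6*37=222
Third share = 222, first share = 259
Difference = |222 - 259| = 37

37


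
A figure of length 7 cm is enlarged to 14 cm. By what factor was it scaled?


Original length = 7 cm
Scaled length = 14 cm
Scale factor = 14 / 7
= 2

2


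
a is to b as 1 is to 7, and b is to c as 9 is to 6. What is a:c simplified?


Given a:b = 1:7 and b:c = 9:6
Make b consistent. Multiply first ratio by 9: a:b = 9:63
Multiply second ratio by 7: b:c = 63:42
Now b = 63 in both, so a:b:c = 9:63:42
Therefore a:c = 9:42
Simplify by GCD: a:c = 3:14

3:14


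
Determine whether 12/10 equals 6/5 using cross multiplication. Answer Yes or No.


Cross multiply to check 12/10 = 6/5
Left cross product: 12 * 5 = 60
Right cross product: 10 * 6 = 60
60 = 60
Equal, so proportions match => Yes

Yes


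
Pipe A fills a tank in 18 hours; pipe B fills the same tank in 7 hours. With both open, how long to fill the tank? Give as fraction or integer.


Rate of A = 1/18 job per hour
Rate of B = 1/7 job per hour
Combined rate = 1/18 + 1/7
Find common denominator: (7 + 18)/(18*7) = 25/126
Combined rate = 25/126 job per hour
Time together = 1 / (25/126) = 126/25 hours

126/25


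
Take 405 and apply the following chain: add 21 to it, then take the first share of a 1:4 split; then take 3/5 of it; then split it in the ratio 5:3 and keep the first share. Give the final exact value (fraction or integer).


Start with 405.
Step 1: Add 21: 405+21=426; split 1:4 first = 426*1/5 = 426/5
Step 2: Take 3/5: 426/5 * 3/5 = 1278/25
Step 3: Split 5:3, first share = 1278/25 * 5/8 = 639/20
Final result = 639/20

639/20


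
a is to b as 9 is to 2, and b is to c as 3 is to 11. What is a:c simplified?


Given a:b = 9:2 and b:c = 3:11
Make b consistent. Multiply first ratio by 3: a:b = 27:6
Multiply second ratio by 2: b:c = 6:22
Now b = 6 in both, so a:b:c = 27:6:22
Therefore a:c = 27:22
Simplify by GCD: a:c = 27:22

27:22


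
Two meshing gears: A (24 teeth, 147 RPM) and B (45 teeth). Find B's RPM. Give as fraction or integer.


Gear ratio: teeth_A * RPM_A = teeth_B * RPM_B
24 * 147 = 45 * RPM_B
3528 = 45 * RPM_B
RPM_B = 3528 / 45
RPM_B = 392/5

392/5


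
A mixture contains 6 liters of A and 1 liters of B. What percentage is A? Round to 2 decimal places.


Volume of A = 6 L
Volume of B = 1 L
Total volume = 6 + 1 = 7 L
Percentage of A = (6/7) * 100
= 85.71%

85.71


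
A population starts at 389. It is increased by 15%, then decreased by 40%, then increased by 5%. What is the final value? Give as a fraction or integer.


Start: 389
Step 1: increase by 15% => multiply by 115/100
  389 * 115/100 = 8947/20
Step 2: decrease by 40% => multiply by 60/100
  8947/20 * 60/100 = 26841/100
Step 3: increase by 5% => multiply by 105/100
  26841/100 * 105/100 = 563661/2000
Final value = 563661/2000

563661/2000


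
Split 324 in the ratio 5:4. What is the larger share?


Total parts = 5 + 4 = 9
Value per part = 324 / 9 = 36
First share = 5 * 36 = 180
Second share = 4 * 36 = 144
Larger share = 180

180


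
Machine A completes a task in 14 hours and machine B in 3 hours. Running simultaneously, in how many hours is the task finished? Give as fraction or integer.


Rate of A = 1/14 job per hour
Rate of B = 1/3 job per hour
Combined rate = 1/14 + 1/3
Find common denominator: (3 + 14)/(14*3) = 17/42
Combined rate = 17/42 job per hour
Time together = 1 / (17/42) = 42/17 hours

42/17


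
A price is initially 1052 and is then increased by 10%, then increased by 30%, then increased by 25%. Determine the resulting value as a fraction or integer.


Start: 1052
Step 1: increase by 10% => multiply by 110/100
  1052 * 110/100 = 5786/5
Step 2: increase by 30% => multiply by 130/100
  5786/5 * 130/100 = 37609/25
Step 3: increase by 25% => multiply by 125/100
  37609/25 * 125/100 = 37609/20
Final value = 37609/20

37609/20


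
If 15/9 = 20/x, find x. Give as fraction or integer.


Setting up: 15/9 = 20/x
Cross multiply: 15 * x = 9 * 20
15x = 180
x = 180/15
x = 12

12


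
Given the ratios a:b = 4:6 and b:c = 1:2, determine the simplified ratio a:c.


Given a:b = 4:6 and b:c = 1:2
Make b consistent. Multiply first ratio by 1: a:b = 4:6
Multiply second ratio by 6: b:c = 6:12
Now b = 6 in both, so a:b:c = 4:6:12
Therefore a:c = 4:12
Simplify by GCD: a:c = 1:3

1:3


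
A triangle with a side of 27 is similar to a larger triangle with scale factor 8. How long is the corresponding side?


Similar triangles have proportional sides
Scale factor = 8
Smaller side = 27
Corresponding larger side = 27 * 8
= 216

216


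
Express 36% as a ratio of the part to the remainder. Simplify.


Part = 36%, Remainder = 64%
Ratio = 36:64
GCD(36, 64) = 4
Simplify: 9:16 = 9:16

9:16


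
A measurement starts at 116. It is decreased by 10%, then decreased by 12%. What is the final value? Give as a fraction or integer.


Start: 116
Step 1: decrease by 10% => multiply by 90/100
  116 * 90/100 = 522/5
Step 2: decrease by 12% => multiply by 88/100
  522/5 * 88/100 = 11484/125
Final value = 11484/125

11484/125
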